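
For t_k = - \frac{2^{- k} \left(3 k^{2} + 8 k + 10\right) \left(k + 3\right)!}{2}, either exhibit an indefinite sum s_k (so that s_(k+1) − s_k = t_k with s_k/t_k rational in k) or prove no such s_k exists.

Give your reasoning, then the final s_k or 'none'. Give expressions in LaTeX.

The ratio is (k + 4)*(8*k + 3*(k + 1)**2 + 18)/(2*(3*k**2 + 8*k + 10)).
Factor: A=k/2 + 2; B=1; C=k**2 + 8*k/3 + 10/3.
Need (k/2 + 2)·f(k+1) − (1)·f(k) = k**2 + 8*k/3 + 10/3.
Degrees (1,0,2) ⇒ d ≤ 1.
Solving with deg f ≤ 1: f(k) = 2*(3*k - 1)/3.
So s_k = (B(k−1)f/C)·t_k = (2*(3*k - 1)/(3*k**2 + 8*k + 10))·t_k = -(3*k - 1)*factorial(k + 3)/2**k.
s_(k+1) − s_k = -(3*k**2 + 8*k + 10)*factorial(k + 3)/(2*2**k) = t_k.

s_k = - 2^{- k} \left(3 k - 1\right) \left(k + 3\right)!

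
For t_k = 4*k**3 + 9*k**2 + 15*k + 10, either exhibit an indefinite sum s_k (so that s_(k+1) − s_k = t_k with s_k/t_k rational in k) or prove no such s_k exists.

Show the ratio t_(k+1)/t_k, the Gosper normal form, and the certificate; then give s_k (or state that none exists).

Ratio r(k) = (4*k**3 + 21*k**2 + 45*k + 38)/(4*k**3 + 9*k**2 + 15*k + 10).
Take A(k)=1, B(k)=1, C(k)=k**3 + 9*k**2/4 + 15*k/4 + 5/2.
Solve (1)·f(k+1) − (1)·f(k) = k**3 + 9*k**2/4 + 15*k/4 + 5/2.
Degrees (0,0,3) ⇒ d ≤ 4.
Coefficient equations give f(k) = k*(k + 1)*(k**2 + 4)/4.
So s_k = (B(k−1)f/C)·t_k = (k*(k**2 + 4)/(4*k**2 + 5*k + 10))·t_k = k*(k**3 + k**2 + 4*k + 4).
s_(k+1) − s_k = 4*k**3 + 9*k**2 + 15*k + 10 = t_k.

s_k = k*(k**3 + k**2 + 4*k + 4)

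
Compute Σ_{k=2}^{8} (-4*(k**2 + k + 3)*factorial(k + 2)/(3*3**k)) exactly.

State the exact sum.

r(k) = (k + 3)*(k + (k + 1)**2 + 4)/(3*(k**2 + k + 3)) after simplifying.
Gosper form: A/B · C(k+1)/C(k) with A=k/3 + 1, B=1, C=k**2 + k + 3.
Need (k/3 + 1)·f(k+1) − (1)·f(k) = k**2 + k + 3.
deg f ≤ 1 (via 1,0,2).
Match coefficients ⇒ f(k) = 3*k.
Then R = B(k−1)f/C = 3*k/(k**2 + k + 3), so s_k = R(k)·t_k = -4*k*factorial(k + 2)/3**k.
Δs = -4*(k**2 + k + 3)*factorial(k + 2)/(3*3**k), as required.
Telescoping: Σ = s_(9) − s_(2) = -1971200/27 − (-64/3) = -1970624/27.

Σ = -1970624/27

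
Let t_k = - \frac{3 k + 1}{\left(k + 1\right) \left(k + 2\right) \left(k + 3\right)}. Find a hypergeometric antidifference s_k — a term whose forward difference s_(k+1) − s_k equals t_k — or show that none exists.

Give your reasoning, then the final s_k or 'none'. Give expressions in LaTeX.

s_k = - \frac{k^{2}}{\left(k + 1\right) \left(k + 2\right)}

Step 1: r(k) = (k + 1)*(3*k + 4)/((k + 4)*(3*k + 1)).
Take A(k)=k + 1, B(k)=k + 4, C(k)=k + 1/3.
Key eq: (k + 1)·f(k+1) = (k + 3)·f(k) + (k + 1/3).
Bound: deg f ≤ 2.
Solving with deg f ≤ 2: f(k) = k**2/3.
Get s_k = R·t_k = -k**2/((k + 1)*(k + 2)) with R(k) = B(k−1)f(k)/C(k) = k**2*(k + 3)/(3*k + 1).
Verify: (-3*k - 1)/(k**3 + 6*k**2 + 11*k + 6) matches t_k.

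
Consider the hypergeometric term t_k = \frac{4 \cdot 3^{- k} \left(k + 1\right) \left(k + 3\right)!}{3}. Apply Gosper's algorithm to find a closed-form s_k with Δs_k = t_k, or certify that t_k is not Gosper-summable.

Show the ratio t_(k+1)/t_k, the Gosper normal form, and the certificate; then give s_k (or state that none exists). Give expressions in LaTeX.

The ratio is (k + 2)*(k + 4)/(3*(k + 1)).
Normal form (A,B,C) = (k/3 + 4/3, 1, k + 1).
Need (k/3 + 4/3)·f(k+1) − (1)·f(k) = k + 1.
Bound: deg f ≤ 0.
Solving with deg f ≤ 0: f(k) = 3.
So s_k = (B(k−1)f/C)·t_k = (3/(k + 1))·t_k = 4*factorial(k + 3)/3**k.
s_(k+1) − s_k = 4*(k + 1)*factorial(k + 3)/(3*3**k) = t_k.

s_k = 4 \cdot 3^{- k} \left(k + 3\right)!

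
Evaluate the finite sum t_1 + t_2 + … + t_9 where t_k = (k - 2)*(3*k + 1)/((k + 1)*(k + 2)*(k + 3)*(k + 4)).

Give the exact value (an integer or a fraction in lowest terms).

Σ = 9/143

r(k) = (k - 1)*(k + 1)*(3*k + 4)/((k - 2)*(k + 5)*(3*k + 1)) after simplifying.
A = k + 1, B = k + 5, C = k**2 - 5*k/3 - 2/3.
f must satisfy (k + 1)·f(k+1) − (k + 4)·f(k) = k**2 - 5*k/3 - 2/3.
From deg A=1, deg B=1, deg C=2: d=3.
Solve for f: f(k) = k*(k**2 - 12*k - 1)/18 (degree 3 ≤ 3).
So s_k = (B(k−1)f/C)·t_k = (k*(k + 4)*(k**2 - 12*k - 1)/(6*(k - 2)*(3*k + 1)))·t_k = k*(k**2 - 12*k - 1)/(6*(k**3 + 6*k**2 + 11*k + 6)).
Verify: (3*k**2 - 5*k - 2)/(k**4 + 10*k**3 + 35*k**2 + 50*k + 24) matches t_k.
Σ_(k=1)^(9) t_k = s_(10) − s_(1) = -35/1716 − (-1/12) = 9/143.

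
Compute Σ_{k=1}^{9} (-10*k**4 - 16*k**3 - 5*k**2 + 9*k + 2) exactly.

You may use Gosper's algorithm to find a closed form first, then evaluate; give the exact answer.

Σ = -186732

r(k) = (10*k**4 + 56*k**3 + 113*k**2 + 89*k + 20)/(10*k**4 + 16*k**3 + 5*k**2 - 9*k - 2) after simplifying.
Normal form (A,B,C) = (1, 1, k**4 + 8*k**3/5 + k**2/2 - 9*k/10 - 1/5).
Need (1)·f(k+1) − (1)·f(k) = k**4 + 8*k**3/5 + k**2/2 - 9*k/10 - 1/5.
Degrees (0,0,4) ⇒ d ≤ 5.
Coefficient equations give f(k) = k*(2*k**4 - k**3 - 3*k**2 - 3*k + 3)/10.
Get s_k = R·t_k = k*(-2*k**4 + k**3 + 3*k**2 + 3*k - 3) with R(k) = B(k−1)f(k)/C(k) = k*(2*k**4 - k**3 - 3*k**2 - 3*k + 3)/(10*k**4 + 16*k**3 + 5*k**2 - 9*k - 2).
s_(k+1) − s_k = -10*k**4 - 16*k**3 - 5*k**2 + 9*k + 2 = t_k.
Sum = s_(10) − s_(1); s_(10) = -186730, s_(1) = 2 ⇒ -186732.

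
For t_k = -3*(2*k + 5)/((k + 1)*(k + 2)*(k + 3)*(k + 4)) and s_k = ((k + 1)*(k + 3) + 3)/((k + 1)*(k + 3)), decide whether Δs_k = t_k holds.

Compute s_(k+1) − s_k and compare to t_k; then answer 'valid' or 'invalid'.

Valid — Δs_k = t_k.

s_(k+1) = ((k + 2)*(k + 4) + 3)/((k + 2)*(k + 4))
s_(k+1) − s_k = 3*(-2*k - 5)/(k**4 + 10*k**3 + 35*k**2 + 50*k + 24)
(s_(k+1) − s_k) − t_k = 0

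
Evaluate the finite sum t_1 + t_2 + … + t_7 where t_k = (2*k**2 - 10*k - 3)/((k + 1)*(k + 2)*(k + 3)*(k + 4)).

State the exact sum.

Step 1: r(k) = (2*k**3 - 4*k**2 - 17*k - 11)/(2*k**3 - 53*k - 15).
So A=k + 1 and B=k + 5, with C=k**2 - 5*k - 3/2.
Key eq: (k + 1)·f(k+1) = (k + 4)·f(k) + (k**2 - 5*k - 3/2).
Degrees (1,1,2) ⇒ d ≤ 3.
Solving with deg f ≤ 3: f(k) = -k*(k**2 + 18*k - 1)/12.
Get s_k = R·t_k = k*(-k**2 - 18*k + 1)/(6*(k + 1)*(k + 2)*(k + 3)) with R(k) = B(k−1)f(k)/C(k) = -k*(k + 4)*(k**2 + 18*k - 1)/(6*(2*k**2 - 10*k - 3)).
Δs = (2*k**2 - 10*k - 3)/(k**4 + 10*k**3 + 35*k**2 + 50*k + 24), as required.
Sum = s_(8) − s_(1); s_(8) = -46/165, s_(1) = -1/8 ⇒ -203/1320.

Σ = -203/1320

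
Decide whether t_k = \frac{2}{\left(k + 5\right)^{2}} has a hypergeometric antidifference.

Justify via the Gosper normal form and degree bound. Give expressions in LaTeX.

r(k) = (k + 5)**2/(k + 6)**2 after simplifying.
Take A(k)=k**2 + 10*k + 25, B(k)=k**2 + 12*k + 36, C(k)=1.
Key eq: (k**2 + 10*k + 25)·f(k+1) = (k**2 + 10*k + 25)·f(k) + (1).
d = 0 from the (2,2,0) case.
Put f(k) = c0: A·f(k+1) − B(k−1)·f(k) − C = -1; need -1 = 0 — inconsistent ⇒ no f, not summable.

No. Not Gosper-summable.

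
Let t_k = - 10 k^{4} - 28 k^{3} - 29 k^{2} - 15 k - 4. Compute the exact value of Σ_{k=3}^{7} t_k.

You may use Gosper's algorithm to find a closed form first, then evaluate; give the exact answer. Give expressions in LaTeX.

t_(k+1)/t_k = (10*k**4 + 68*k**3 + 173*k**2 + 197*k + 86)/(10*k**4 + 28*k**3 + 29*k**2 + 15*k + 4).
Take A(k)=1, B(k)=1, C(k)=k**4 + 14*k**3/5 + 29*k**2/10 + 3*k/2 + 2/5.
Set up (1)·f(k+1) − (1)·f(k) − (k**4 + 14*k**3/5 + 29*k**2/10 + 3*k/2 + 2/5) = 0.
Bound: deg f ≤ 5.
Solve for f: f(k) = k*(k + 1)**2*(2*k**2 - 2*k + 1)/10 (degree 5 ≤ 5).
Then R = B(k−1)f/C = k*(k + 1)*(2*k**2 - 2*k + 1)/(10*k**3 + 18*k**2 + 11*k + 4), so s_k = R(k)·t_k = -2*k**5 - 2*k**4 + k**3 - k.
Δs = -10*k**4 - 28*k**3 - 29*k**2 - 15*k - 4, as required.
Sum = s_(8) − s_(3); s_(8) = -73224, s_(3) = -624 ⇒ -72600.

Σ = -72600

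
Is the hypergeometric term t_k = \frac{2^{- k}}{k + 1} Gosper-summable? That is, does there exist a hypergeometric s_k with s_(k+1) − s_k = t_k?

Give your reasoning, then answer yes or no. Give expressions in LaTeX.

Step 1: r(k) = (k + 1)/(2*(k + 2)).
Take A(k)=k/2 + 1/2, B(k)=k + 2, C(k)=1.
f must satisfy (k/2 + 1/2)·f(k+1) − (k + 1)·f(k) = 1.
From deg A=1, deg B=1, deg C=0: d=-1.
d = -1 < 0 ⇒ no nonzero polynomial f; not summable.

No. Not Gosper-summable.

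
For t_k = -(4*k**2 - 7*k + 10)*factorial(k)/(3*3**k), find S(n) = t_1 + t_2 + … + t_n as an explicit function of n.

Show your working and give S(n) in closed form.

The ratio is (k + 1)*(-7*k + 4*(k + 1)**2 + 3)/(3*(4*k**2 - 7*k + 10)).
A = k/3 + 1/3, B = 1, C = k**2 - 7*k/4 + 5/2.
Need (k/3 + 1/3)·f(k+1) − (1)·f(k) = k**2 - 7*k/4 + 5/2.
deg f ≤ 1 (via 1,0,2).
Solve for f: f(k) = 3*(4*k - 3)/4 (degree 1 ≤ 1).
Get s_k = R·t_k = -(4*k - 3)*factorial(k)/3**k with R(k) = B(k−1)f(k)/C(k) = 3*(4*k - 3)/(4*k**2 - 7*k + 10).
Check: Δs_k = -(4*k**2 - 7*k + 10)*factorial(k)/(3*3**k). ✓
s_(n+1) = -3**(-n - 1)*(4*n + 1)*factorial(n + 1) and s_(1) = -1/3, so S(n) = 3**(-n - 1)*(3**n - 4*n**2*factorial(n) - 5*n*factorial(n) - factorial(n)).

S(n) = 3**(-n - 1)*(3**n - 4*n**2*factorial(n) - 5*n*factorial(n) - factorial(n))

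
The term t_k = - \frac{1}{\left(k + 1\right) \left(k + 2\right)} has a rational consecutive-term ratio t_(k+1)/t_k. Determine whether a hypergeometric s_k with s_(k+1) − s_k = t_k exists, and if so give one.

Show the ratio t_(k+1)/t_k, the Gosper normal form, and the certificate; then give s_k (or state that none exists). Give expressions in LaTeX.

The ratio is (k + 1)/(k + 3).
Factor: A=k + 1; B=k + 3; C=1.
f must satisfy (k + 1)·f(k+1) − (k + 2)·f(k) = 1.
deg f ≤ 1 (via 1,1,0).
A polynomial solution: f(k) = k.
Then R = B(k−1)f/C = k*(k + 2), so s_k = R(k)·t_k = -k/(k + 1).
Check: Δs_k = -1/(k**2 + 3*k + 2). ✓

s_k = - \frac{k}{k + 1}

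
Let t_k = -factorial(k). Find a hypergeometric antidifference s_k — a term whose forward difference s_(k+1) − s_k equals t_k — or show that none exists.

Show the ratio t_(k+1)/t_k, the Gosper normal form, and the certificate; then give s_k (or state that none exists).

Step 1: r(k) = k + 1.
Factor: A=k + 1; B=1; C=1.
Solve (k + 1)·f(k+1) − (1)·f(k) = 1.
d = -1 from the (1,0,0) case.
Bound -1 < 0, so the key equation has no polynomial solution.

none (Gosper's algorithm certifies no s_k)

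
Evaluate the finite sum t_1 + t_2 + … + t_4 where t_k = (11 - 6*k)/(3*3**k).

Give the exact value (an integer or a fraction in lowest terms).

r(k) = (6*k - 5)/(3*(6*k - 11)) after simplifying.
Factor: A=1/3; B=1; C=k - 11/6.
Need (1/3)·f(k+1) − (1)·f(k) = k - 11/6.
Bound: deg f ≤ 1.
Solving with deg f ≤ 1: f(k) = -(3*k - 4)/2.
Get s_k = R·t_k = (3*k - 4)/3**k with R(k) = B(k−1)f(k)/C(k) = -3*(3*k - 4)/(6*k - 11).
s_(k+1) − s_k = (11 - 6*k)/(3*3**k) = t_k.
Σ_(k=1)^(4) t_k = s_(5) − s_(1) = 11/243 − (-1/3) = 92/243.

Σ = 92/243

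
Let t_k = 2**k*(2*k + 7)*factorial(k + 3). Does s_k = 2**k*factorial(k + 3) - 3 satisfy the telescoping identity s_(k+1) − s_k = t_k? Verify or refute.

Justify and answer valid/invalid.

valid (s_(k+1) − s_k reduces to t_k)

s_(k+1) = 2**(k + 1)*factorial(k + 4) - 3
s_(k+1) − s_k = 2**k*(2*k + 7)*factorial(k + 3)
(s_(k+1) − s_k) − t_k = 0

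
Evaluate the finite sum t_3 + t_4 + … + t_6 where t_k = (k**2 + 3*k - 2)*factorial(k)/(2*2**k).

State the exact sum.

Compute t_(k+1)/t_k: get (k + 1)*(3*k + (k + 1)**2 + 1)/(2*(k**2 + 3*k - 2)).
Factor: A=k/2 + 1/2; B=1; C=k**2 + 3*k - 2.
Set up (k/2 + 1/2)·f(k+1) − (1)·f(k) − (k**2 + 3*k - 2) = 0.
d = 1 from the (1,0,2) case.
Match coefficients ⇒ f(k) = 2*(k + 3).
Get s_k = R·t_k = (k + 3)*factorial(k)/2**k with R(k) = B(k−1)f(k)/C(k) = 2*(k + 3)/(k**2 + 3*k - 2).
Verify: (k**2 + 3*k - 2)*factorial(k)/(2*2**k) matches t_k.
Sum = s_(7) − s_(3); s_(7) = 1575/4, s_(3) = 9/2 ⇒ 1557/4.

Σ = 1557/4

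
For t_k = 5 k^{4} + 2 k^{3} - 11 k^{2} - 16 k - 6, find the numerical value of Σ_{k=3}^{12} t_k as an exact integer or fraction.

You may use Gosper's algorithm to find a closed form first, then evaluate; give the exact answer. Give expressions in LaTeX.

Step 1: r(k) = (5*k**4 + 22*k**3 + 25*k**2 - 12*k - 26)/(5*k**4 + 2*k**3 - 11*k**2 - 16*k - 6).
A = 1, B = 1, C = k**4 + 2*k**3/5 - 11*k**2/5 - 16*k/5 - 6/5.
f must satisfy (1)·f(k+1) − (1)·f(k) = k**4 + 2*k**3/5 - 11*k**2/5 - 16*k/5 - 6/5.
From deg A=0, deg B=0, deg C=4: d=5.
Solve for f: f(k) = k**2*(k**3 - 2*k**2 - 3*k - 2)/5 (degree 5 ≤ 5).
Certificate R = B(k−1)f/C = k**2*(k**3 - 2*k**2 - 3*k - 2)/(5*k**4 + 2*k**3 - 11*k**2 - 16*k - 6) gives s_k = k**2*(k**3 - 2*k**2 - 3*k - 2).
Δs = 5*k**4 + 2*k**3 - 11*k**2 - 16*k - 6, as required.
Σ_(k=3)^(12) t_k = s_(13) − s_(3) = 307242 − (-18) = 307260.

Σ = 307260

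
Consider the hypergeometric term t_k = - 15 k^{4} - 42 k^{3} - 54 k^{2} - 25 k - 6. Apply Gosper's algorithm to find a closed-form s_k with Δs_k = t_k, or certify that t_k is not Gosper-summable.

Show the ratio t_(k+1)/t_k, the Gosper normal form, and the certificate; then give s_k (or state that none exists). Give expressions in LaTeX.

Compute t_(k+1)/t_k: get (15*k**4 + 102*k**3 + 270*k**2 + 319*k + 142)/(15*k**4 + 42*k**3 + 54*k**2 + 25*k + 6).
A = 1, B = 1, C = k**4 + 14*k**3/5 + 18*k**2/5 + 5*k/3 + 2/5.
Set up (1)·f(k+1) − (1)·f(k) − (k**4 + 14*k**3/5 + 18*k**2/5 + 5*k/3 + 2/5) = 0.
d = 5 from the (0,0,4) case.
Coefficient equations give f(k) = k*(3*k**4 + 3*k**3 + 2*k**2 - 4*k + 2)/15.
Get s_k = R·t_k = k*(-3*k**4 - 3*k**3 - 2*k**2 + 4*k - 2) with R(k) = B(k−1)f(k)/C(k) = k*(3*k**4 + 3*k**3 + 2*k**2 - 4*k + 2)/(15*k**4 + 42*k**3 + 54*k**2 + 25*k + 6).
Δs = -15*k**4 - 42*k**3 - 54*k**2 - 25*k - 6, as required.

s_k = k \left(- 3 k^{4} - 3 k^{3} - 2 k^{2} + 4 k - 2\right)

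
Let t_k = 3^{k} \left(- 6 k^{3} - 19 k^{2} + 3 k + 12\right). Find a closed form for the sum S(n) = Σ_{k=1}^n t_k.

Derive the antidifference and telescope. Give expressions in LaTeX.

r(k) = 3*(6*k**3 + 37*k**2 + 53*k + 10)/(6*k**3 + 19*k**2 - 3*k - 12) after simplifying.
Normal form (A,B,C) = (3, 1, k**3 + 19*k**2/6 - k/2 - 2).
Key eq: (3)·f(k+1) = (1)·f(k) + (k**3 + 19*k**2/6 - k/2 - 2).
Bound: deg f ≤ 3.
Match coefficients ⇒ f(k) = k*(3*k**2 - 4*k - 3)/6.
So s_k = (B(k−1)f/C)·t_k = (k*(3*k**2 - 4*k - 3)/(6*k**3 + 19*k**2 - 3*k - 12))·t_k = 3**k*k*(-3*k**2 + 4*k + 3).
Check: Δs_k = 3**k*(-6*k**3 - 19*k**2 + 3*k + 12). ✓
Telescope: S(n) = s_(n+1) − s_(1) = 3**(n + 1)*(-3*n**3 - 5*n**2 + 2*n + 4) − (12) = -9*3**n*n**3 - 15*3**n*n**2 + 6*3**n*n + 12*3**n - 12.

S(n) = - 9 \cdot 3^{n} n^{3} - 15 \cdot 3^{n} n^{2} + 6 \cdot 3^{n} n + 12 \cdot 3^{n} - 12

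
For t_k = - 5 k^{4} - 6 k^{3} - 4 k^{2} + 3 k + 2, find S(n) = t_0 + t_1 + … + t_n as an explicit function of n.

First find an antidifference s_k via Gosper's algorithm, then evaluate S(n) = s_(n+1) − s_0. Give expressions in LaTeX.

Compute t_(k+1)/t_k: get (5*k**4 + 26*k**3 + 52*k**2 + 43*k + 10)/(5*k**4 + 6*k**3 + 4*k**2 - 3*k - 2).
Factor: A=1; B=1; C=k**4 + 6*k**3/5 + 4*k**2/5 - 3*k/5 - 2/5.
Solve (1)·f(k+1) − (1)·f(k) = k**4 + 6*k**3/5 + 4*k**2/5 - 3*k/5 - 2/5.
Degrees (0,0,4) ⇒ d ≤ 5.
Solve for f: f(k) = k**2*(k**3 - k**2 - 2)/5 (degree 5 ≤ 5).
Get s_k = R·t_k = k**2*(-k**3 + k**2 + 2) with R(k) = B(k−1)f(k)/C(k) = k**2*(k**3 - k**2 - 2)/(5*k**4 + 6*k**3 + 4*k**2 - 3*k - 2).
Check: Δs_k = -5*k**4 - 6*k**3 - 4*k**2 + 3*k + 2. ✓
Evaluate: s_(n+1) = -n**5 - 4*n**4 - 6*n**3 - 2*n**2 + 3*n + 2; subtract s_(0) = 0 ⇒ S(n) = -n**5 - 4*n**4 - 6*n**3 - 2*n**2 + 3*n + 2.

S(n) = - n^{5} - 4 n^{4} - 6 n^{3} - 2 n^{2} + 3 n + 2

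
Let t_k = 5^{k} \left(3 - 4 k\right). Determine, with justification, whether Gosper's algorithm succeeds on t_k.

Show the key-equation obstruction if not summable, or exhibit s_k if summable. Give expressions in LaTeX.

Yes. s_k = 5^{k} \left(2 - k\right).

t_(k+1)/t_k = 5*(4*k + 1)/(4*k - 3).
Normal form (A,B,C) = (5, 1, k - 3/4).
Solve (5)·f(k+1) − (1)·f(k) = k - 3/4.
deg f ≤ 1 (via 0,0,1).
Coefficient equations give f(k) = (k - 2)/4.
Then R = B(k−1)f/C = (k - 2)/(4*k - 3), so s_k = R(k)·t_k = 5**k*(2 - k).
Check: Δs_k = 5**k*(3 - 4*k). ✓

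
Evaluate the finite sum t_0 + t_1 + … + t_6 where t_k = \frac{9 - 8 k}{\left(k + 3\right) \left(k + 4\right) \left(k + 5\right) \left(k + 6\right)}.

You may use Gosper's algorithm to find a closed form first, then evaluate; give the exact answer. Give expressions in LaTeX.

r(k) = (k + 3)*(8*k - 1)/((k + 7)*(8*k - 9)) after simplifying.
A = k + 3, B = k + 7, C = k - 9/8.
Need (k + 3)·f(k+1) − (k + 6)·f(k) = k - 9/8.
Bound: deg f ≤ 3.
A polynomial solution: f(k) = k*(k**2 + 12*k - 193)/480.
Certificate R = B(k−1)f/C = k*(k + 6)*(k**2 + 12*k - 193)/(60*(8*k - 9)) gives s_k = k*(-k**2 - 12*k + 193)/(60*(k + 3)*(k + 4)*(k + 5)).
Δs = (9 - 8*k)/(k**4 + 18*k**3 + 119*k**2 + 342*k + 360), as required.
Evaluate s at k=7 and k=0: 7/1320 and 0; difference 7/1320.

Σ = 7/1320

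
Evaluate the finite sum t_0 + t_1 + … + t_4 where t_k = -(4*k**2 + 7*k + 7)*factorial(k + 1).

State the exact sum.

Compute t_(k+1)/t_k: get (k + 2)*(7*k + 4*(k + 1)**2 + 14)/(4*k**2 + 7*k + 7).
Normal form (A,B,C) = (k + 2, 1, k**2 + 7*k/4 + 7/4).
f must satisfy (k + 2)·f(k+1) − (1)·f(k) = k**2 + 7*k/4 + 7/4.
d = 1 from the (1,0,2) case.
Solve for f: f(k) = (4*k - 1)/4 (degree 1 ≤ 1).
Certificate R = B(k−1)f/C = (4*k - 1)/(4*k**2 + 7*k + 7) gives s_k = -(4*k - 1)*factorial(k + 1).
s_(k+1) − s_k = -(4*k**2 + 7*k + 7)*factorial(k + 1) = t_k.
Telescoping: Σ = s_(5) − s_(0) = -13680 − (1) = -13681.

Σ = -13681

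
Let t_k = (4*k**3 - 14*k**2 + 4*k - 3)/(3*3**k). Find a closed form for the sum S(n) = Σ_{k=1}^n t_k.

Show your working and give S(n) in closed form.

S(n) = 3**(-n - 1)*(-3**(n + 1) - 2*n**3 - 2*n**2 + n + 3)

Compute t_(k+1)/t_k: get (4*k**3 - 2*k**2 - 12*k - 9)/(3*(4*k**3 - 14*k**2 + 4*k - 3)).
Factor: A=1/3; B=1; C=k**3 - 7*k**2/2 + k - 3/4.
Need (1/3)·f(k+1) − (1)·f(k) = k**3 - 7*k**2/2 + k - 3/4.
deg f ≤ 3 (via 0,0,3).
Solve for f: f(k) = -3*(k - 2)*(2*k**2 + 1)/4 (degree 3 ≤ 3).
Certificate R = B(k−1)f/C = -3*(k - 2)*(2*k**2 + 1)/(4*k**3 - 14*k**2 + 4*k - 3) gives s_k = (-2*k**3 + 4*k**2 - k + 2)/3**k.
s_(k+1) − s_k = (4*k**3 - 14*k**2 + 4*k - 3)/(3*3**k) = t_k.
Evaluate: s_(n+1) = 3**(-n - 1)*(-2*n**3 - 2*n**2 + n + 3); subtract s_(1) = 1 ⇒ S(n) = 3**(-n - 1)*(-3**(n + 1) - 2*n**3 - 2*n**2 + n + 3).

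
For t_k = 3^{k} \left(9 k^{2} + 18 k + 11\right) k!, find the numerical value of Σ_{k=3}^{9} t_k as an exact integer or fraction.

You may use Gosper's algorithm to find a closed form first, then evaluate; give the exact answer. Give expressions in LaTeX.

Σ = 6642587345580

The ratio is 3*(9*k**3 + 45*k**2 + 74*k + 38)/(9*k**2 + 18*k + 11).
Normal form (A,B,C) = (3*k + 3, 1, k**2 + 2*k + 11/9).
Key eq: (3*k + 3)·f(k+1) = (1)·f(k) + (k**2 + 2*k + 11/9).
Bound: deg f ≤ 1.
Solve for f: f(k) = (3*k + 1)/9 (degree 1 ≤ 1).
Get s_k = R·t_k = 3**k*(3*k + 1)*factorial(k) with R(k) = B(k−1)f(k)/C(k) = (3*k + 1)/(9*k**2 + 18*k + 11).
s_(k+1) − s_k = 3**k*(9*k**2 + 18*k + 11)*factorial(k) = t_k.
Σ_(k=3)^(9) t_k = s_(10) − s_(3) = 6642587347200 − (1620) = 6642587345580.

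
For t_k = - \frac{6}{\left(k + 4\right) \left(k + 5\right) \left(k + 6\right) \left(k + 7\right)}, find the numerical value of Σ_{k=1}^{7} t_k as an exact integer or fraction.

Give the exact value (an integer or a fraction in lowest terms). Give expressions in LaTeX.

Σ = -47/5460

Compute t_(k+1)/t_k: get (k + 4)/(k + 8).
A = k + 4, B = k + 8, C = 1.
Set up (k + 4)·f(k+1) − (k + 7)·f(k) − (1) = 0.
deg f ≤ 3 (via 1,1,0).
Match coefficients ⇒ f(k) = k*(k**2 + 15*k + 74)/360.
Then R = B(k−1)f/C = k*(k + 7)*(k**2 + 15*k + 74)/360, so s_k = R(k)·t_k = k*(-k**2 - 15*k - 74)/(60*(k + 4)*(k + 5)*(k + 6)).
s_(k+1) − s_k = -6/(k**4 + 22*k**3 + 179*k**2 + 638*k + 840) = t_k.
Telescoping: Σ = s_(8) − s_(1) = -43/2730 − (-1/140) = -47/5460.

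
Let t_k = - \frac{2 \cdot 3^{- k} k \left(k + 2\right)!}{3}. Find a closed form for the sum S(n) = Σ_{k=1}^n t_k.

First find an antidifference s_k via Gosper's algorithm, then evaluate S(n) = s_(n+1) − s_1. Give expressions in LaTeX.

r(k) = (k + 1)*(k + 3)/(3*k) after simplifying.
Normal form (A,B,C) = (k/3 + 1, 1, k).
f must satisfy (k/3 + 1)·f(k+1) − (1)·f(k) = k.
deg f ≤ 0 (via 1,0,1).
Solving with deg f ≤ 0: f(k) = 3.
So s_k = (B(k−1)f/C)·t_k = (3/k)·t_k = -2*factorial(k + 2)/3**k.
Check: Δs_k = -2*k*factorial(k + 2)/(3*3**k). ✓
s_(n+1) = -2*3**(-n - 1)*factorial(n + 3) and s_(1) = -4, so S(n) = 4 - 2*factorial(n + 3)/(3*3**n).

S(n) = 4 - \frac{2 \cdot 3^{- n} \left(n + 3\right)!}{3}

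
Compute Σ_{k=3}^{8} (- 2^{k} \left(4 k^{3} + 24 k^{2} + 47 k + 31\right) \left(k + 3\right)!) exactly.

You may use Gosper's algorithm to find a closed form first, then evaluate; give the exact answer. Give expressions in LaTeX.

The ratio is 2*(4*k**4 + 52*k**3 + 251*k**2 + 534*k + 424)/(4*k**3 + 24*k**2 + 47*k + 31).
Normal form (A,B,C) = (2*k + 8, 1, k**3 + 6*k**2 + 47*k/4 + 31/4).
Key eq: (2*k + 8)·f(k+1) = (1)·f(k) + (k**3 + 6*k**2 + 47*k/4 + 31/4).
d = 2 from the (1,0,3) case.
Coefficient equations give f(k) = (2*k**2 + k + 1)/4.
Get s_k = R·t_k = -2**k*(2*k**2 + k + 1)*factorial(k + 3) with R(k) = B(k−1)f(k)/C(k) = (2*k**2 + k + 1)/(4*k**3 + 24*k**2 + 47*k + 31).
Verify: -2**k*(4*k**3 + 24*k**2 + 47*k + 31)*factorial(k + 3) matches t_k.
Telescoping: Σ = s_(9) − s_(3) = -42182796902400 − (-126720) = -42182796775680.

Σ = -42182796775680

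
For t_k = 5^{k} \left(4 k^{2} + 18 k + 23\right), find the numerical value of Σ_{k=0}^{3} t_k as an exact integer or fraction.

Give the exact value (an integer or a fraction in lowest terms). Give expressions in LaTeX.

Step 1: r(k) = 5*(4*k**2 + 26*k + 45)/(4*k**2 + 18*k + 23).
A = 5, B = 1, C = k**2 + 9*k/2 + 23/4.
Need (5)·f(k+1) − (1)·f(k) = k**2 + 9*k/2 + 23/4.
deg f ≤ 2 (via 0,0,2).
Match coefficients ⇒ f(k) = (k**2 + 2*k + 2)/4.
Certificate R = B(k−1)f/C = (k**2 + 2*k + 2)/(4*k**2 + 18*k + 23) gives s_k = 5**k*(k**2 + 2*k + 2).
s_(k+1) − s_k = 5**k*(4*k**2 + 18*k + 23) = t_k.
Evaluate s at k=4 and k=0: 16250 and 2; difference 16248.

Σ = 16248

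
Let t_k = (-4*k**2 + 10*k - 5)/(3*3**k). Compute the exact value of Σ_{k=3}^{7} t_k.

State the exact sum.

Step 1: r(k) = (4*k**2 - 2*k - 1)/(3*(4*k**2 - 10*k + 5)).
Gosper form: A/B · C(k+1)/C(k) with A=1/3, B=1, C=k**2 - 5*k/2 + 5/4.
Set up (1/3)·f(k+1) − (1)·f(k) − (k**2 - 5*k/2 + 5/4) = 0.
Bound: deg f ≤ 2.
Match coefficients ⇒ f(k) = -3*(2*k**2 - 3*k + 2)/4.
R(k) = B(k−1)·f(k)/C(k) = -3*(2*k**2 - 3*k + 2)/(4*k**2 - 10*k + 5); s_k = R·t_k = (2*k**2 - 3*k + 2)/3**k.
s_(k+1) − s_k = (-4*k**2 + 10*k - 5)/(3*3**k) = t_k.
Σ_(k=3)^(7) t_k = s_(8) − s_(3) = 106/6561 − (11/27) = -2567/6561.

Σ = -2567/6561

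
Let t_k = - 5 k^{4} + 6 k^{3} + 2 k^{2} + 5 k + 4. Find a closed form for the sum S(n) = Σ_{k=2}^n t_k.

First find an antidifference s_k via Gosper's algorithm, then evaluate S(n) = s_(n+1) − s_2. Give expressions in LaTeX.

t_(k+1)/t_k = (5*k**4 + 14*k**3 + 10*k**2 - 7*k - 12)/(5*k**4 - 6*k**3 - 2*k**2 - 5*k - 4).
A = 1, B = 1, C = k**4 - 6*k**3/5 - 2*k**2/5 - k - 4/5.
Need (1)·f(k+1) − (1)·f(k) = k**4 - 6*k**3/5 - 2*k**2/5 - k - 4/5.
From deg A=0, deg B=0, deg C=4: d=5.
Solving with deg f ≤ 5: f(k) = k*(k**4 - 4*k**3 + 4*k**2 - 3*k - 2)/5.
Then R = B(k−1)f/C = k*(k**4 - 4*k**3 + 4*k**2 - 3*k - 2)/(5*k**4 - 6*k**3 - 2*k**2 - 5*k - 4), so s_k = R(k)·t_k = k*(-k**4 + 4*k**3 - 4*k**2 + 3*k + 2).
Verify: -5*k**4 + 6*k**3 + 2*k**2 + 5*k + 4 matches t_k.
Telescope: S(n) = s_(n+1) − s_(2) = -n**5 - n**4 + 2*n**3 + 5*n**2 + 7*n + 4 − (16) = -n**5 - n**4 + 2*n**3 + 5*n**2 + 7*n - 12.

S(n) = - n^{5} - n^{4} + 2 n^{3} + 5 n^{2} + 7 n - 12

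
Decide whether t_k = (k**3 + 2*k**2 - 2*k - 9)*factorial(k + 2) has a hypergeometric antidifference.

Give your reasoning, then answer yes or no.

r(k) = (k**4 + 8*k**3 + 20*k**2 + 7*k - 24)/(k**3 + 2*k**2 - 2*k - 9) after simplifying.
So A=k + 3 and B=1, with C=k**3 + 2*k**2 - 2*k - 9.
Need (k + 3)·f(k+1) − (1)·f(k) = k**3 + 2*k**2 - 2*k - 9.
deg f ≤ 2 (via 1,0,3).
Solve for f: f(k) = (k - 3)*(k + 1) (degree 2 ≤ 2).
So s_k = (B(k−1)f/C)·t_k = ((k - 3)*(k + 1)/(k**3 + 2*k**2 - 2*k - 9))·t_k = (k - 3)*(k + 1)*factorial(k + 2).
Δs = (k**3 + 2*k**2 - 2*k - 9)*factorial(k + 2), as required.

Yes. s_k = (k - 3)*(k + 1)*factorial(k + 2).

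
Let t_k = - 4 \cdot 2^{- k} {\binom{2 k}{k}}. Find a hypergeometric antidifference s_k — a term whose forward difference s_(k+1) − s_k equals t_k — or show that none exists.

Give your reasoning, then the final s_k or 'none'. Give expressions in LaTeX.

Step 1: r(k) = (2*k + 1)/(k + 1).
So A=2*k + 1 and B=k + 1, with C=1.
Solve (2*k + 1)·f(k+1) − (k)·f(k) = 1.
Degrees (1,1,0) ⇒ d ≤ -1.
Negative degree bound (-1): no f exists, t_k not Gosper-summable.

not Gosper-summable; s_k does not exist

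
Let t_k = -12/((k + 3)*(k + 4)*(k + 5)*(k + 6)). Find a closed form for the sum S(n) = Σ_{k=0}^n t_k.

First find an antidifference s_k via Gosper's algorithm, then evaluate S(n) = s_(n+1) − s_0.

Step 1: r(k) = (k + 3)/(k + 7).
Factor: A=k + 3; B=k + 7; C=1.
Need (k + 3)·f(k+1) − (k + 6)·f(k) = 1.
Degrees (1,1,0) ⇒ d ≤ 3.
Solve for f: f(k) = k*(k**2 + 12*k + 47)/180 (degree 3 ≤ 3).
R(k) = B(k−1)·f(k)/C(k) = k*(k + 6)*(k**2 + 12*k + 47)/180; s_k = R·t_k = k*(-k**2 - 12*k - 47)/(15*(k + 3)*(k + 4)*(k + 5)).
Check: Δs_k = -12/(k**4 + 18*k**3 + 119*k**2 + 342*k + 360). ✓
Evaluate: s_(n+1) = (-n**3 - 15*n**2 - 74*n - 60)/(15*(n**3 + 15*n**2 + 74*n + 120)); subtract s_(0) = 0 ⇒ S(n) = (-n**3 - 15*n**2 - 74*n - 60)/(15*(n**3 + 15*n**2 + 74*n + 120)).

S(n) = (-n**3 - 15*n**2 - 74*n - 60)/(15*(n**3 + 15*n**2 + 74*n + 120))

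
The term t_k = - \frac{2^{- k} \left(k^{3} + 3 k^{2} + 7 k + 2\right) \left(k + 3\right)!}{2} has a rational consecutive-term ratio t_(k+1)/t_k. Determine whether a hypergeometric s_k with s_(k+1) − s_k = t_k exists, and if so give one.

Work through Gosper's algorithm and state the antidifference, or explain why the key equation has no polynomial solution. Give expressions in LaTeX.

The ratio is (k**4 + 10*k**3 + 40*k**2 + 77*k + 52)/(2*(k**3 + 3*k**2 + 7*k + 2)).
A = k/2 + 2, B = 1, C = k**3 + 3*k**2 + 7*k + 2.
Solve (k/2 + 2)·f(k+1) − (1)·f(k) = k**3 + 3*k**2 + 7*k + 2.
deg f ≤ 2 (via 1,0,3).
Solving with deg f ≤ 2: f(k) = 2*(k**2 - k + 1).
Then R = B(k−1)f/C = 2*(k**2 - k + 1)/(k**3 + 3*k**2 + 7*k + 2), so s_k = R(k)·t_k = -(k**2 - k + 1)*factorial(k + 3)/2**k.
s_(k+1) − s_k = -(k**3 + 3*k**2 + 7*k + 2)*factorial(k + 3)/(2*2**k) = t_k.

s_k = - 2^{- k} \left(k^{2} - k + 1\right) \left(k + 3\right)!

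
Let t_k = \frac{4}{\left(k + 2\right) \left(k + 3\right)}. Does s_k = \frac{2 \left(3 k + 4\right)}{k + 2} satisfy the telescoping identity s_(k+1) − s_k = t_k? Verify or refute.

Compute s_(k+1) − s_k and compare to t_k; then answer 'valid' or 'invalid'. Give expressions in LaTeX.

Valid — Δs_k = t_k.

s_(k+1) = 2*(3*k + 7)/(k + 3)
s_(k+1) − s_k = 4/(k**2 + 5*k + 6)
(s_(k+1) − s_k) − t_k = 0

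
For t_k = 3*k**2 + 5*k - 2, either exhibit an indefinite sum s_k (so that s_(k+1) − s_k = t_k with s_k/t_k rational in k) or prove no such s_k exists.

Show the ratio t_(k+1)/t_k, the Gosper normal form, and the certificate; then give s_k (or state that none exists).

Step 1: r(k) = (3*k**2 + 11*k + 6)/(3*k**2 + 5*k - 2).
Gosper form: A/B · C(k+1)/C(k) with A=1, B=1, C=k**2 + 5*k/3 - 2/3.
Key eq: (1)·f(k+1) = (1)·f(k) + (k**2 + 5*k/3 - 2/3).
From deg A=0, deg B=0, deg C=2: d=3.
Match coefficients ⇒ f(k) = k*(k**2 + k - 4)/3.
R(k) = B(k−1)·f(k)/C(k) = k*(k**2 + k - 4)/((k + 2)*(3*k - 1)); s_k = R·t_k = k*(k**2 + k - 4).
Check: Δs_k = 3*k**2 + 5*k - 2. ✓

s_k = k*(k**2 + k - 4)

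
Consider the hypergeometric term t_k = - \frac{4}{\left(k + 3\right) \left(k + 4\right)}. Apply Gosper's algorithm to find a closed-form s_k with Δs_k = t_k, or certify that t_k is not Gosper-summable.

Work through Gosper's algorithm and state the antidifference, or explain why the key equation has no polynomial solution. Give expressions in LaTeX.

s_k = - \frac{4 k}{3 k + 9}

t_(k+1)/t_k = (k + 3)/(k + 5).
A = k + 3, B = k + 5, C = 1.
Solve (k + 3)·f(k+1) − (k + 4)·f(k) = 1.
From deg A=1, deg B=1, deg C=0: d=1.
Solve for f: f(k) = k/3 (degree 1 ≤ 1).
Then R = B(k−1)f/C = k*(k + 4)/3, so s_k = R(k)·t_k = -4*k/(3*k + 9).
s_(k+1) − s_k = -4/(k**2 + 7*k + 12) = t_k.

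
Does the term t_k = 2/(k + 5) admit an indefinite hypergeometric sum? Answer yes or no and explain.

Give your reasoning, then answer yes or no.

Ratio r(k) = (k + 5)/(k + 6).
A = k + 5, B = k + 6, C = 1.
Key eq: (k + 5)·f(k+1) = (k + 5)·f(k) + (1).
deg f ≤ 0 (via 1,1,0).
f = c0 ⇒ A·f(k+1) − B(k−1)·f(k) − C = -1. The system {-1 = 0} is inconsistent; no antidifference.

No. Not Gosper-summable.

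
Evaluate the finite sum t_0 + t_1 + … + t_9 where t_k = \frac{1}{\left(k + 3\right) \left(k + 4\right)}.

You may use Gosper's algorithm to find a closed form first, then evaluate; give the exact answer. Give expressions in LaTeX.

Step 1: r(k) = (k + 3)/(k + 5).
Gosper form: A/B · C(k+1)/C(k) with A=k + 3, B=k + 5, C=1.
Key eq: (k + 3)·f(k+1) = (k + 4)·f(k) + (1).
d = 1 from the (1,1,0) case.
A polynomial solution: f(k) = k/3.
So s_k = (B(k−1)f/C)·t_k = (k*(k + 4)/3)·t_k = k/(3*(k + 3)).
Verify: 1/(k**2 + 7*k + 12) matches t_k.
Σ_(k=0)^(9) t_k = s_(10) − s_(0) = 10/39 − (0) = 10/39.

Σ = 10/39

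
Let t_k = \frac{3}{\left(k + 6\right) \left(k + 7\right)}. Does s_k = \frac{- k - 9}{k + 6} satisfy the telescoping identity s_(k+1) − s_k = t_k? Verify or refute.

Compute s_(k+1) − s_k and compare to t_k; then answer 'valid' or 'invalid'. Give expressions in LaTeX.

valid (s_(k+1) − s_k reduces to t_k)

s_(k+1) = (-k - 10)/(k + 7)
s_(k+1) − s_k = 3/(k**2 + 13*k + 42)
(s_(k+1) − s_k) − t_k = 0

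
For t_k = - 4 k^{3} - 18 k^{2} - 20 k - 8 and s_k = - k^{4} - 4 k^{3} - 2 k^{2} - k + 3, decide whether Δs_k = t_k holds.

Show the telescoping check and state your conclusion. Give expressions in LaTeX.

s_(k+1) = -k**4 - 8*k**3 - 20*k**2 - 21*k - 5
s_(k+1) − s_k = -4*k**3 - 18*k**2 - 20*k - 8
(s_(k+1) − s_k) − t_k = 0

Valid — Δs_k = t_k.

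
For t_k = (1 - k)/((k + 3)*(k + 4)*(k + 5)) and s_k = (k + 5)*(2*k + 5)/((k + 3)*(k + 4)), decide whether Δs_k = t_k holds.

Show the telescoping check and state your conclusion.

Valid: the claim telescopes to t_k.

s_(k+1) = (k + 6)*(2*k + 7)/((k + 4)*(k + 5))
s_(k+1) − s_k = (1 - k)/(k**3 + 12*k**2 + 47*k + 60)
(s_(k+1) − s_k) − t_k = 0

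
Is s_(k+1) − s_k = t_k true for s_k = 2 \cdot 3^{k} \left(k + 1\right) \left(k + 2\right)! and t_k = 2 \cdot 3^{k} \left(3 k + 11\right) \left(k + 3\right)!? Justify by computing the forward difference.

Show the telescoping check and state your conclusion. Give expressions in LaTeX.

Invalid: residual - 4 \cdot 3^{k} \left(3 k + 8\right) \left(k + 2\right)! ≠ 0.

s_(k+1) = 6*3**k*(k + 2)*factorial(k + 3)
s_(k+1) − s_k = 2*3**k*(3*k**2 + 14*k + 17)*factorial(k + 2)
(s_(k+1) − s_k) − t_k = -4*3**k*(3*k + 8)*factorial(k + 2)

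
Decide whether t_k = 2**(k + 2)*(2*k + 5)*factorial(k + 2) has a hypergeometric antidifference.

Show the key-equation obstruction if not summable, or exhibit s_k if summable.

Yes. s_k = 2**(k + 2)*factorial(k + 2).

Compute t_(k+1)/t_k: get 2*(k + 3)*(2*k + 7)/(2*k + 5).
So A=2*k + 6 and B=1, with C=k + 5/2.
Need (2*k + 6)·f(k+1) − (1)·f(k) = k + 5/2.
d = 0 from the (1,0,1) case.
A polynomial solution: f(k) = 1/2.
Certificate R = B(k−1)f/C = 1/(2*k + 5) gives s_k = 2**(k + 2)*factorial(k + 2).
Check: Δs_k = 2**(k + 2)*(2*k + 5)*factorial(k + 2). ✓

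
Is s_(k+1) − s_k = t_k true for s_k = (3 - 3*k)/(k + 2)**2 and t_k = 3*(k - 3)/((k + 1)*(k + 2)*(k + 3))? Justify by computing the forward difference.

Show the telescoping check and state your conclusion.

s_(k+1) = -3*k/(k + 3)**2
s_(k+1) − s_k = -3*k/(k + 3)**2 + 3*k/(k + 2)**2 - 3/(k + 2)**2
(s_(k+1) − s_k) − t_k = 3*(-2*k**2 - k + 9)/(k**5 + 11*k**4 + 47*k**3 + 97*k**2 + 96*k + 36)

Invalid: residual 3*(-2*k**2 - k + 9)/(k**5 + 11*k**4 + 47*k**3 + 97*k**2 + 96*k + 36) ≠ 0.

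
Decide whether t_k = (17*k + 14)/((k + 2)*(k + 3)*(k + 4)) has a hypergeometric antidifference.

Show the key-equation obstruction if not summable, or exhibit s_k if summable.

Yes. s_k = k*(4*k + 3)/((k + 2)*(k + 3)).

Compute t_(k+1)/t_k: get (k + 2)*(17*k + 31)/((k + 5)*(17*k + 14)).
Gosper form: A/B · C(k+1)/C(k) with A=k + 2, B=k + 5, C=k + 14/17.
f must satisfy (k + 2)·f(k+1) − (k + 4)·f(k) = k + 14/17.
From deg A=1, deg B=1, deg C=1: d=2.
Solving with deg f ≤ 2: f(k) = k*(4*k + 3)/17.
R(k) = B(k−1)·f(k)/C(k) = k*(k + 4)*(4*k + 3)/(17*k + 14); s_k = R·t_k = k*(4*k + 3)/((k + 2)*(k + 3)).
s_(k+1) − s_k = (17*k + 14)/(k**3 + 9*k**2 + 26*k + 24) = t_k.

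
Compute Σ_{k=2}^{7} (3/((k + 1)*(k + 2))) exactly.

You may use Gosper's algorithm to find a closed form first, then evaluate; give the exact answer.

Σ = 2/3

The ratio is (k + 1)/(k + 3).
Factor: A=k + 1; B=k + 3; C=1.
f must satisfy (k + 1)·f(k+1) − (k + 2)·f(k) = 1.
deg f ≤ 1 (via 1,1,0).
Coefficient equations give f(k) = k.
So s_k = (B(k−1)f/C)·t_k = (k*(k + 2))·t_k = 3*k/(k + 1).
Check: Δs_k = 3/(k**2 + 3*k + 2). ✓
Σ_(k=2)^(7) t_k = s_(8) − s_(2) = 8/3 − (2) = 2/3.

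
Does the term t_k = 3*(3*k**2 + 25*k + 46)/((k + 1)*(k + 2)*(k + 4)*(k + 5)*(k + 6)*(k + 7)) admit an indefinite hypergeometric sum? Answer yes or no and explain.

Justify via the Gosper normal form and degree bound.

t_(k+1)/t_k = (k + 1)*(k + 4)*(25*k + 3*(k + 1)**2 + 71)/((k + 3)*(k + 8)*(3*k**2 + 25*k + 46)).
Factor: A=k + 1; B=k + 8; C=k**3 + 34*k**2/3 + 121*k/3 + 46.
Key eq: (k + 1)·f(k+1) = (k + 7)·f(k) + (k**3 + 34*k**2/3 + 121*k/3 + 46).
deg f ≤ 6 (via 1,1,3).
Match coefficients ⇒ f(k) = k*(k + 2)*(k + 3)*(k + 5)*(k**2 + 11*k + 34)/72.
R(k) = B(k−1)·f(k)/C(k) = k*(k + 2)*(k + 5)*(k + 7)*(k**2 + 11*k + 34)/(24*(3*k**2 + 25*k + 46)); s_k = R·t_k = k*(k**2 + 11*k + 34)/(8*(k**3 + 11*k**2 + 34*k + 24)).
s_(k+1) − s_k = 3*(3*k**2 + 25*k + 46)/(k**6 + 25*k**5 + 247*k**4 + 1219*k**3 + 3112*k**2 + 3796*k + 1680) = t_k.

Yes. s_k = k*(k**2 + 11*k + 34)/(8*(k**3 + 11*k**2 + 34*k + 24)).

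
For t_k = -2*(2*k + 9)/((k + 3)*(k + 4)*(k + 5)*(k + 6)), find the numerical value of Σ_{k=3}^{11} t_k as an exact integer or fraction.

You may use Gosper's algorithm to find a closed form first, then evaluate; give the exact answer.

Σ = -23/680

Step 1: r(k) = (k + 3)*(2*k + 11)/((k + 7)*(2*k + 9)).
Take A(k)=k + 3, B(k)=k + 7, C(k)=k + 9/2.
f must satisfy (k + 3)·f(k+1) − (k + 6)·f(k) = k + 9/2.
From deg A=1, deg B=1, deg C=1: d=3.
Solving with deg f ≤ 3: f(k) = k*(k + 4)*(k + 8)/30.
Certificate R = B(k−1)f/C = k*(k + 4)*(k + 6)*(k + 8)/(15*(2*k + 9)) gives s_k = 2*k*(-k - 8)/(15*(k**2 + 8*k + 15)).
Verify: 2*(-2*k - 9)/(k**4 + 18*k**3 + 119*k**2 + 342*k + 360) matches t_k.
Σ_(k=3)^(11) t_k = s_(12) − s_(3) = -32/255 − (-11/120) = -23/680.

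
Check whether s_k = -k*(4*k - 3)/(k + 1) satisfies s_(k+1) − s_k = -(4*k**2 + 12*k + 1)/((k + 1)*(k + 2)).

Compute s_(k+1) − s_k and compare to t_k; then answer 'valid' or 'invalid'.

s_(k+1) = -(k + 1)*(4*k + 1)/(k + 2)
s_(k+1) − s_k = (-4*k**2 - 12*k - 1)/(k**2 + 3*k + 2)
(s_(k+1) − s_k) − t_k = 0

Valid: the claim telescopes to t_k.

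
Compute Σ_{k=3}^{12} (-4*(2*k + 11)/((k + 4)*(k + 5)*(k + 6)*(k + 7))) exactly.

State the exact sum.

Step 1: r(k) = (k + 4)*(2*k + 13)/((k + 8)*(2*k + 11)).
Normal form (A,B,C) = (k + 4, k + 8, k + 11/2).
Key eq: (k + 4)·f(k+1) = (k + 7)·f(k) + (k + 11/2).
Degrees (1,1,1) ⇒ d ≤ 3.
Match coefficients ⇒ f(k) = k*(k + 5)*(k + 10)/48.
R(k) = B(k−1)·f(k)/C(k) = k*(k + 5)*(k + 7)*(k + 10)/(24*(2*k + 11)); s_k = R·t_k = k*(-k - 10)/(6*(k**2 + 10*k + 24)).
Δs = 4*(-2*k - 11)/(k**4 + 22*k**3 + 179*k**2 + 638*k + 840), as required.
Sum = s_(13) − s_(3); s_(13) = -299/1938, s_(3) = -13/126 ⇒ -1040/20349.

Σ = -1040/20349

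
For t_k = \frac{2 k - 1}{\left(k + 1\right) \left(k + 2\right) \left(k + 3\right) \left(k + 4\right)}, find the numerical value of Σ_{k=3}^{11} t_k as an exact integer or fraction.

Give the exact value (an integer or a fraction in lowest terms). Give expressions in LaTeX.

Compute t_(k+1)/t_k: get (k + 1)*(2*k + 1)/((k + 5)*(2*k - 1)).
A = k + 1, B = k + 5, C = k - 1/2.
Need (k + 1)·f(k+1) − (k + 4)·f(k) = k - 1/2.
d = 3 from the (1,1,1) case.
Solving with deg f ≤ 3: f(k) = -k/2.
R(k) = B(k−1)·f(k)/C(k) = -k*(k + 4)/(2*k - 1); s_k = R·t_k = -k/((k + 1)*(k + 2)*(k + 3)).
Δs = (2*k - 1)/(k**4 + 10*k**3 + 35*k**2 + 50*k + 24), as required.
Evaluate s at k=12 and k=3: -2/455 and -1/40; difference 15/728.

Σ = 15/728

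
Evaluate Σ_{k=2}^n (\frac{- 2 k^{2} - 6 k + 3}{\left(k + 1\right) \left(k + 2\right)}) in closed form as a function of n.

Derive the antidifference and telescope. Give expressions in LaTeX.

Step 1: r(k) = (k + 1)*(6*k + 2*(k + 1)**2 + 3)/((k + 3)*(2*k**2 + 6*k - 3)).
Gosper form: A/B · C(k+1)/C(k) with A=k + 1, B=k + 3, C=k**2 + 3*k - 3/2.
f must satisfy (k + 1)·f(k+1) − (k + 2)·f(k) = k**2 + 3*k - 3/2.
Degrees (1,1,2) ⇒ d ≤ 2.
Coefficient equations give f(k) = k*(2*k - 5)/2.
So s_k = (B(k−1)f/C)·t_k = (k*(k + 2)*(2*k - 5)/(2*k**2 + 6*k - 3))·t_k = k*(5 - 2*k)/(k + 1).
s_(k+1) − s_k = (-2*k**2 - 6*k + 3)/(k**2 + 3*k + 2) = t_k.
Σ_(k=2)^n t_k = s_(n+1) − s_(2) = ((-2*n**2 + n + 3)/(n + 2)) − (2/3), i.e. (-6*n**2 + n + 5)/(3*(n + 2)).

S(n) = \frac{- 6 n^{2} + n + 5}{3 \left(n + 2\right)}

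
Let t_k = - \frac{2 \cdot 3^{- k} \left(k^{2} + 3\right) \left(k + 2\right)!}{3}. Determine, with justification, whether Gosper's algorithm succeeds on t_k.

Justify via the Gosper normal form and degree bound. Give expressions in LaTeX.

Yes. s_k = - 2 \cdot 3^{- k} \left(k - 1\right) \left(k + 2\right)!.

Compute t_(k+1)/t_k: get (k + 3)*((k + 1)**2 + 3)/(3*(k**2 + 3)).
Take A(k)=k/3 + 1, B(k)=1, C(k)=k**2 + 3.
Solve (k/3 + 1)·f(k+1) − (1)·f(k) = k**2 + 3.
Degrees (1,0,2) ⇒ d ≤ 1.
Solve for f: f(k) = 3*(k - 1) (degree 1 ≤ 1).
Certificate R = B(k−1)f/C = 3*(k - 1)/(k**2 + 3) gives s_k = -2*(k - 1)*factorial(k + 2)/3**k.
Check: Δs_k = -2*(k**2 + 3)*factorial(k + 2)/(3*3**k). ✓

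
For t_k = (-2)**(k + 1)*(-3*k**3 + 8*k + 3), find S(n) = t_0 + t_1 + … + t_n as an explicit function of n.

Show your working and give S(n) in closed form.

t_(k+1)/t_k = 2*(-8*k + 3*(k + 1)**3 - 11)/(-3*k**3 + 8*k + 3).
A = -2, B = 1, C = k**3 - 8*k/3 - 1.
f must satisfy (-2)·f(k+1) − (1)·f(k) = k**3 - 8*k/3 - 1.
Bound: deg f ≤ 3.
A polynomial solution: f(k) = -(k + 1)*(k**2 - 3*k + 1)/3.
Get s_k = R·t_k = (-2)**(k + 1)*(k**3 - 2*k**2 - 2*k + 1) with R(k) = B(k−1)f(k)/C(k) = -(k + 1)*(k**2 - 3*k + 1)/(3*k**3 - 8*k - 3).
Δs = (-2)**(k + 1)*(-3*k**3 + 8*k + 3), as required.
s_(n+1) = (-2)**(n + 2)*(n**3 + n**2 - 3*n - 2) and s_(0) = -2, so S(n) = 4*(-2)**n*n**3 + 4*(-2)**n*n**2 - 12*(-2)**n*n - 8*(-2)**n + 2.

S(n) = 4*(-2)**n*n**3 + 4*(-2)**n*n**2 - 12*(-2)**n*n - 8*(-2)**n + 2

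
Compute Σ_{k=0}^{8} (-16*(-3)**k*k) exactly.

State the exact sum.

t_(k+1)/t_k = -3 - 3/k.
Normal form (A,B,C) = (-3, 1, k).
f must satisfy (-3)·f(k+1) − (1)·f(k) = k.
deg f ≤ 1 (via 0,0,1).
Solve for f: f(k) = -(4*k - 3)/16 (degree 1 ≤ 1).
So s_k = (B(k−1)f/C)·t_k = (-(4*k - 3)/(16*k))·t_k = (-3)**k*(4*k - 3).
s_(k+1) − s_k = -16*(-3)**k*k = t_k.
Evaluate s at k=9 and k=0: -649539 and -3; difference -649536.

Σ = -649536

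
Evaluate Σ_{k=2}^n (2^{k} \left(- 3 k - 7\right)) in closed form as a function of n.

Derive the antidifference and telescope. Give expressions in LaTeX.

The ratio is 2*(3*k + 10)/(3*k + 7).
Factor: A=2; B=1; C=k + 7/3.
Set up (2)·f(k+1) − (1)·f(k) − (k + 7/3) = 0.
d = 1 from the (0,0,1) case.
Solving with deg f ≤ 1: f(k) = (3*k + 1)/3.
Then R = B(k−1)f/C = (3*k + 1)/(3*k + 7), so s_k = R(k)·t_k = 2**k*(-3*k - 1).
Verify: 2**k*(-3*k - 7) matches t_k.
s_(n+1) = 2**(n + 1)*(-3*n - 4) and s_(2) = -28, so S(n) = -6*2**n*n - 8*2**n + 28.

S(n) = - 6 \cdot 2^{n} n - 8 \cdot 2^{n} + 28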